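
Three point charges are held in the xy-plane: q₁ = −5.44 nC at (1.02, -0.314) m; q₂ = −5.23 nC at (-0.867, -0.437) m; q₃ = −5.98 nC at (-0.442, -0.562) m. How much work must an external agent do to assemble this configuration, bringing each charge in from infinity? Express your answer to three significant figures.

The assembly work is the sum of pairwise potential energies, U = Σ_{i<j} kqᵢqⱼ/rᵢⱼ.
Pair separations: r₁₂ = 1.89 m, r₁₃ = 1.48 m, r₂₃ = 0.443 m.
U = (1.35×10⁻⁷) + (1.97×10⁻⁷) + (6.35×10⁻⁷) = 9.67×10⁻⁷ J.

9.67×10⁻⁷ J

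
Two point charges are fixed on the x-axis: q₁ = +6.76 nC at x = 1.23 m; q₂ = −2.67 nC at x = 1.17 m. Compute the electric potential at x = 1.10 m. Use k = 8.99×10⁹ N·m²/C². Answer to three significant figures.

125 V

The total potential is the scalar sum of each charge's contribution, V = Σ kqᵢ/rᵢ.
Distances from the field point to each charge: r₁ = 0.130 m, r₂ = 0.0700 m.
V = k[(6.76×10⁻⁹)/(0.130) + (-2.67×10⁻⁹)/(0.0700)] = 125 V.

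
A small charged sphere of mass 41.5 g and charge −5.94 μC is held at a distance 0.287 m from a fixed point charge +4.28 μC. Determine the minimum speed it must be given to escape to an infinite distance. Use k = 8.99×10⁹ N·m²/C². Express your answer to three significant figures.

6.20 m/s

To just escape, total mechanical energy must reach zero at infinity: ½mv²_min + U = 0, so ½mv²_min = −U = |kQq|/r.
|U| = |kQq|/r = (8.99×10⁹ N·m²/C²)(4.28×10⁻⁶)(5.94×10⁻⁶)/(0.287) = 0.796 J.
v_min = √(2|U|/m) = √(2·0.796/0.0415) = 6.20 m/s.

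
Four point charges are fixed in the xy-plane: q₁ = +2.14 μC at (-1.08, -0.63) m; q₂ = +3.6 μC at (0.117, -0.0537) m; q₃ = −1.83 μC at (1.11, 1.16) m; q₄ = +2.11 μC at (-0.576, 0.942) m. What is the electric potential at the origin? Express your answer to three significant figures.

Electric potential is a scalar, so the contributions from each charge add algebraically: V = Σ kqᵢ/rᵢ.
Distances from the field point to each charge: r₁ = 1.25 m, r₂ = 0.129 m, r₃ = 1.61 m, r₄ = 1.10 m.
V = k[(2.14×10⁻⁶)/(1.25) + (3.60×10⁻⁶)/(0.129) + (-1.83×10⁻⁶)/(1.61) + (2.11×10⁻⁶)/(1.10)] = 2.74×10⁵ V.

2.74×10⁵ V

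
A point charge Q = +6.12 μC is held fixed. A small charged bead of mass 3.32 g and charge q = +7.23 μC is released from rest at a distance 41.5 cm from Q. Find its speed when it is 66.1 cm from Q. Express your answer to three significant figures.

14.7 m/s

Only the electrostatic force acts, so mechanical energy is conserved: ½mv² = U₁ − U₂ = kQq(1/r₁ − 1/r₂).
U₁ − U₂ = (8.99×10⁹ N·m²/C²)(6.12×10⁻⁶ C)(7.23×10⁻⁶ C)(1/0.415 − 1/0.661) = 0.357 J.
v = √(2·0.357/3.32×10⁻³) = 14.7 m/s.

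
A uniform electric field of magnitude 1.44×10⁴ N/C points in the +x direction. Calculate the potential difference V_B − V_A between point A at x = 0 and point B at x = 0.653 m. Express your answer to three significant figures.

-9400 V

In a uniform field, potential decreases in the direction of E: V_B − V_A = −E·Δx.
V_B − V_A = −(1.44×10⁴ V/m)(0.653 m) = -9400 V.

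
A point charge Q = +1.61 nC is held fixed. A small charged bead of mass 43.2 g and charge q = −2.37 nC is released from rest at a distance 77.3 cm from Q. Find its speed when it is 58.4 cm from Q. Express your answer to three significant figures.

Only the electrostatic force acts, so mechanical energy is conserved: ½mv² = U₁ − U₂ = kQq(1/r₁ − 1/r₂).
U₁ − U₂ = (8.99×10⁹ N·m²/C²)(1.61×10⁻⁹ C)(-2.37×10⁻⁹ C)(1/0.773 − 1/0.584) = 1.44×10⁻⁸ J.
v = √(2·1.44×10⁻⁸/0.0432) = 8.15×10⁻⁴ m/s.

8.15×10⁻⁴ m/s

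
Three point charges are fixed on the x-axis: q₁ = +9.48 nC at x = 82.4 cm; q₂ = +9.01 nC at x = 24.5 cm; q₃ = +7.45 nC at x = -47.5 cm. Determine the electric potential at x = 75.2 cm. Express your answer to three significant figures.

1400 V

The total potential is the scalar sum of each charge's contribution, V = Σ kqᵢ/rᵢ.
Distances from the field point to each charge: r₁ = 0.0720 m, r₂ = 0.507 m, r₃ = 1.23 m.
V = k[(9.48×10⁻⁹)/(0.0720) + (9.01×10⁻⁹)/(0.507) + (7.45×10⁻⁹)/(1.23)] = 1400 V.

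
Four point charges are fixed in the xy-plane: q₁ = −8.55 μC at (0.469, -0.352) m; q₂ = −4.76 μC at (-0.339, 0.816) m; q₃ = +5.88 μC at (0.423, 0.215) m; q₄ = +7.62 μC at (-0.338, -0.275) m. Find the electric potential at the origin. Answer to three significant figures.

8.91×10⁴ V

The total potential is the scalar sum of each charge's contribution, V = Σ kqᵢ/rᵢ.
Distances from the field point to each charge: r₁ = 0.586 m, r₂ = 0.884 m, r₃ = 0.475 m, r₄ = 0.436 m.
V = k[(-8.55×10⁻⁶)/(0.586) + (-4.76×10⁻⁶)/(0.884) + (5.88×10⁻⁶)/(0.475) + (7.62×10⁻⁶)/(0.436)] = 8.91×10⁴ V.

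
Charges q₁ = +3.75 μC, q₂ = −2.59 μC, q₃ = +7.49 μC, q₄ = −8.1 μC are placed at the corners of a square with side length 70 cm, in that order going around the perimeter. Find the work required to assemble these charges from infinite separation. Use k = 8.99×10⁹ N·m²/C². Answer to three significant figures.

-1.10 J

The assembly work is the sum of pairwise potential energies, U = Σ_{i<j} kqᵢqⱼ/rᵢⱼ.
The four side pairs have separation 0.700 m and the two diagonal pairs 0.990 m.
Summing all 6 pair terms gives U = -1.10 J.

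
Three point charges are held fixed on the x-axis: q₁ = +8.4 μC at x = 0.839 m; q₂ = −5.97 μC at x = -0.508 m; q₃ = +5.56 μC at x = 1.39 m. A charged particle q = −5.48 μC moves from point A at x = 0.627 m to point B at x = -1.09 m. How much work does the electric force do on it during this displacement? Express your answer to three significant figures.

The work done by the electric force is W_field = −ΔU = −q(V_B − V_A) = q(V_A − V_B).
At A: distances to the source charges are 0.212 m, 1.14 m, 0.763 m; V_A = Σ kqᵢ/rᵢ = 3.74×10⁵ V.
At B: distances to the source charges are 1.93 m, 0.582 m, 2.48 m; V_B = Σ kqᵢ/rᵢ = -3.29×10⁴ V.
ΔV = V_B − V_A = -4.07×10⁵ V.
W_field = −qΔV = −(-5.48×10⁻⁶ C)(-4.07×10⁵ V) = -2.23 J.

-2.23 J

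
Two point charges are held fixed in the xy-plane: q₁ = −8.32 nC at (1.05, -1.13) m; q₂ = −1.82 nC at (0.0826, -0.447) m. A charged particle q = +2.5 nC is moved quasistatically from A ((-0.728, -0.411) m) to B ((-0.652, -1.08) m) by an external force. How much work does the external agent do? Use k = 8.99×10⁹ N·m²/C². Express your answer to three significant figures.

For quasistatic motion the external work equals the change in potential energy: W_ext = qΔV = q(V_B − V_A).
At A: distances to the source charges are 1.92 m, 0.811 m; V_A = Σ kqᵢ/rᵢ = -59.2 V.
At B: distances to the source charges are 1.70 m, 0.970 m; V_B = Σ kqᵢ/rᵢ = -60.8 V.
ΔV = V_B − V_A = -1.64 V.
W_ext = qΔV = (2.50×10⁻⁹ C)(-1.64 V) = -4.09×10⁻⁹ J.

-4.09×10⁻⁹ J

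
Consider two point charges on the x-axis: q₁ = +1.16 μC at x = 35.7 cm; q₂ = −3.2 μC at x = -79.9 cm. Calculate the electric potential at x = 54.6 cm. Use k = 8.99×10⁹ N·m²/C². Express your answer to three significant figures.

The total potential is the scalar sum of each charge's contribution, V = Σ kqᵢ/rᵢ.
Distances from the field point to each charge: r₁ = 0.189 m, r₂ = 1.35 m.
V = k[(1.16×10⁻⁶)/(0.189) + (-3.20×10⁻⁶)/(1.35)] = 3.38×10⁴ V.

3.38×10⁴ V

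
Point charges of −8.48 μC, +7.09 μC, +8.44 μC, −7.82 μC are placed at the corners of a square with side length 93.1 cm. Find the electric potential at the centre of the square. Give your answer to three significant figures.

The total potential is the scalar sum of each charge's contribution, V = Σ kqᵢ/rᵢ.
The distance from each corner to the centre is a√2/2 = 0.658 m.
V = k[(-8.48×10⁻⁶)/(0.658) + (7.09×10⁻⁶)/(0.658) + (8.44×10⁻⁶)/(0.658) + (-7.82×10⁻⁶)/(0.658)] = -1.05×10⁴ V.

-1.05×10⁴ V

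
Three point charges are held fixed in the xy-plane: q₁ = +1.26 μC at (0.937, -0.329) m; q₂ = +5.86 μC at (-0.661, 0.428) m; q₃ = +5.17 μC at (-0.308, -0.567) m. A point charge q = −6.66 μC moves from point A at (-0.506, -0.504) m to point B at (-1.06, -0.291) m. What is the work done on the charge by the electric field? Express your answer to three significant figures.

-1.06 J

The work done by the electric force is W_field = −ΔU = −q(V_B − V_A) = q(V_A − V_B).
At A: distances to the source charges are 1.45 m, 0.945 m, 0.208 m; V_A = Σ kqᵢ/rᵢ = 2.87×10⁵ V.
At B: distances to the source charges are 2.00 m, 0.822 m, 0.801 m; V_B = Σ kqᵢ/rᵢ = 1.28×10⁵ V.
ΔV = V_B − V_A = -1.59×10⁵ V.
W_field = −qΔV = −(-6.66×10⁻⁶ C)(-1.59×10⁵ V) = -1.06 J.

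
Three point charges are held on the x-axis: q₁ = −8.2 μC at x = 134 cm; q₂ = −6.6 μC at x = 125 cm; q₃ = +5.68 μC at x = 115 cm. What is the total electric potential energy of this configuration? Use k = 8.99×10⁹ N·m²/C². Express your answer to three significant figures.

-0.168 J

The work to assemble the configuration equals its total potential energy, U = Σ kqᵢqⱼ/rᵢⱼ over all pairs.
Pair separations: r₁₂ = 0.0900 m, r₁₃ = 0.190 m, r₂₃ = 0.100 m.
U = (5.41) + (-2.20) + (-3.37) = -0.168 J.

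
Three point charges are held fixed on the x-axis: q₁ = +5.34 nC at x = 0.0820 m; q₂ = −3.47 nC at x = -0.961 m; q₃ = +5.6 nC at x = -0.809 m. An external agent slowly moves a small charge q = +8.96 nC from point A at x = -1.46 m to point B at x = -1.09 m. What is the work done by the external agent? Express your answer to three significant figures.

-6.06×10⁻⁷ J

For quasistatic motion the external work equals the change in potential energy: W_ext = qΔV = q(V_B − V_A).
At A: distances to the source charges are 1.54 m, 0.499 m, 0.651 m; V_A = Σ kqᵢ/rᵢ = 46.0 V.
At B: distances to the source charges are 1.17 m, 0.129 m, 0.281 m; V_B = Σ kqᵢ/rᵢ = -21.7 V.
ΔV = V_B − V_A = -67.7 V.
W_ext = qΔV = (8.96×10⁻⁹ C)(-67.7 V) = -6.06×10⁻⁷ J.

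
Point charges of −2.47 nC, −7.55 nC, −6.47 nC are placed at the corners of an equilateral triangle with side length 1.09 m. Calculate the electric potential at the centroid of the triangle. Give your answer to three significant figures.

The total potential is the scalar sum of each charge's contribution, V = Σ kqᵢ/rᵢ.
The distance from each vertex to the centroid is a/√3 = 0.629 m.
V = k[(-2.47×10⁻⁹)/(0.629) + (-7.55×10⁻⁹)/(0.629) + (-6.47×10⁻⁹)/(0.629)] = -236 V.

-236 V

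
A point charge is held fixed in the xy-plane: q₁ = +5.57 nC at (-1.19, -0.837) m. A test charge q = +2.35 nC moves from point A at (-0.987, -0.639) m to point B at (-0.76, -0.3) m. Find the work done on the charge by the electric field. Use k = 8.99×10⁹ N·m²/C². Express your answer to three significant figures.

2.44×10⁻⁷ J

The work done by the electric force is W_field = −ΔU = −q(V_B − V_A) = q(V_A − V_B).
At A: distance to the source charge is 0.284 m; V_A = kq₁/r = 177 V.
At B: distance to the source charge is 0.688 m; V_B = kq₁/r = 72.8 V.
ΔV = V_B − V_A = -104 V.
W_field = −qΔV = −(2.35×10⁻⁹ C)(-104 V) = 2.44×10⁻⁷ J.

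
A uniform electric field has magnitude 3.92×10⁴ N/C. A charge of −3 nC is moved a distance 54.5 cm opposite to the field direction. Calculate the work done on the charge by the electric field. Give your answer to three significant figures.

6.41×10⁻⁵ J

The potential change for a displacement 54.5 cm opposite to the field direction is ΔV = +Ed = 2.14×10⁴ V.
W_field = −qΔV = 6.41×10⁻⁵ J.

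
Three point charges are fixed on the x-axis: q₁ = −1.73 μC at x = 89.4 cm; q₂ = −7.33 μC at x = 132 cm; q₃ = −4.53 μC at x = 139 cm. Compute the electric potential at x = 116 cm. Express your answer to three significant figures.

Electric potential is a scalar, so the contributions from each charge add algebraically: V = Σ kqᵢ/rᵢ.
Distances from the field point to each charge: r₁ = 0.266 m, r₂ = 0.160 m, r₃ = 0.230 m.
V = k[(-1.73×10⁻⁶)/(0.266) + (-7.33×10⁻⁶)/(0.160) + (-4.53×10⁻⁶)/(0.230)] = -6.47×10⁵ V.

-6.47×10⁵ V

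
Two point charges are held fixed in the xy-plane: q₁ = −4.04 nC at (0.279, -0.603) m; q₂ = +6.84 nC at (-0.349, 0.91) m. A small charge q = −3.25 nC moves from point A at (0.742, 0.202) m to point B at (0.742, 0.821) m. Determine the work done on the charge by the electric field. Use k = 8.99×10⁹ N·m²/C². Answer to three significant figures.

The work done by the electric force is W_field = −ΔU = −q(V_B − V_A) = q(V_A − V_B).
At A: distances to the source charges are 0.929 m, 1.30 m; V_A = Σ kqᵢ/rᵢ = 8.17 V.
At B: distances to the source charges are 1.50 m, 1.09 m; V_B = Σ kqᵢ/rᵢ = 31.9 V.
ΔV = V_B − V_A = 23.8 V.
W_field = −qΔV = −(-3.25×10⁻⁹ C)(23.8 V) = 7.72×10⁻⁸ J.

7.72×10⁻⁸ J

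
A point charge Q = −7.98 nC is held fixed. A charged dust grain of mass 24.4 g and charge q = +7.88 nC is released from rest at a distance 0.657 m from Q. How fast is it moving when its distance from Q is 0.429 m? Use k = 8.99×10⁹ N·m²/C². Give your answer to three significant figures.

6.12×10⁻³ m/s

Only the electrostatic force acts, so mechanical energy is conserved: ½mv² = U₁ − U₂ = kQq(1/r₁ − 1/r₂).
U₁ − U₂ = (8.99×10⁹ N·m²/C²)(-7.98×10⁻⁹ C)(7.88×10⁻⁹ C)(1/0.657 − 1/0.429) = 4.57×10⁻⁷ J.
v = √(2·4.57×10⁻⁷/0.0244) = 6.12×10⁻³ m/s.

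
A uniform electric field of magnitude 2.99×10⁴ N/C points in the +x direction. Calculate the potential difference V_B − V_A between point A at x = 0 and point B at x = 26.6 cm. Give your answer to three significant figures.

In a uniform field, potential decreases in the direction of E: V_B − V_A = −E·Δx.
V_B − V_A = −(2.99×10⁴ V/m)(0.266 m) = -7950 V.

-7950 V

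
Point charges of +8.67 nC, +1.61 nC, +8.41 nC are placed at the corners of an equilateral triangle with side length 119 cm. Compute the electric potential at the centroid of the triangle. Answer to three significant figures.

Electric potential is a scalar, so the contributions from each charge add algebraically: V = Σ kqᵢ/rᵢ.
The distance from each vertex to the centroid is a/√3 = 0.687 m.
V = k[(8.67×10⁻⁹)/(0.687) + (1.61×10⁻⁹)/(0.687) + (8.41×10⁻⁹)/(0.687)] = 245 V.

245 V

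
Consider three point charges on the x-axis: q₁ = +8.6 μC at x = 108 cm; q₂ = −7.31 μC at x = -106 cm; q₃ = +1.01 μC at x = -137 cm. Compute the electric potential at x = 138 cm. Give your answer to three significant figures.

2.34×10⁵ V

Electric potential is a scalar, so the contributions from each charge add algebraically: V = Σ kqᵢ/rᵢ.
Distances from the field point to each charge: r₁ = 0.300 m, r₂ = 2.44 m, r₃ = 2.75 m.
V = k[(8.60×10⁻⁶)/(0.300) + (-7.31×10⁻⁶)/(2.44) + (1.01×10⁻⁶)/(2.75)] = 2.34×10⁵ V.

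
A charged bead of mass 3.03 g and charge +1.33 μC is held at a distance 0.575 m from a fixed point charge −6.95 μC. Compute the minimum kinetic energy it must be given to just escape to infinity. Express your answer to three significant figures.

0.145 J

To just escape, total mechanical energy must reach zero at infinity: ½mv²_min + U = 0, so ½mv²_min = −U = |kQq|/r.
|U| = |kQq|/r = (8.99×10⁹ N·m²/C²)(6.95×10⁻⁶)(1.33×10⁻⁶)/(0.575) = 0.145 J.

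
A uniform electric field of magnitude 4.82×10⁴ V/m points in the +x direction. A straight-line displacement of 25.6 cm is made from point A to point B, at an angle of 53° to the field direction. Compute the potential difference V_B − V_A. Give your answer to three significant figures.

-7430 V

Only the component of displacement along E changes the potential: ΔV = −E·d·cosθ.
ΔV = −(4.82×10⁴ V/m)(0.256 m)cos53° = -7430 V.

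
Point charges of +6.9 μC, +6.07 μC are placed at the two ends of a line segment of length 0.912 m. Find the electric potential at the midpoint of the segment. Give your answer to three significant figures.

The total potential is the scalar sum of each charge's contribution, V = Σ kqᵢ/rᵢ.
Each charge is 0.456 m from the midpoint.
V = k[(6.90×10⁻⁶)/(0.456) + (6.07×10⁻⁶)/(0.456)] = 2.56×10⁵ V.

2.56×10⁵ V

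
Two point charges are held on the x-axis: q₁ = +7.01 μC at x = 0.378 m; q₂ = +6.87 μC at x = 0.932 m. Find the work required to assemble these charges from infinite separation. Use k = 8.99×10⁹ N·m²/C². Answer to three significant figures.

0.781 J

The work to assemble the configuration equals its total potential energy, U = Σ kqᵢqⱼ/rᵢⱼ over all pairs.
Pair separations: r₁₂ = 0.554 m.
U = (0.781) = 0.781 J.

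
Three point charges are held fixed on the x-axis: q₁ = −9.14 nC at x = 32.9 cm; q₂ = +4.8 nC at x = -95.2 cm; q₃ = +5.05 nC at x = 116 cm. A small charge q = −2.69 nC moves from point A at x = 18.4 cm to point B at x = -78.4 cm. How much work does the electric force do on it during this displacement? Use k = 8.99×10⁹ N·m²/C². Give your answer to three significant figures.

The work done by the electric force is W_field = −ΔU = −q(V_B − V_A) = q(V_A − V_B).
At A: distances to the source charges are 0.145 m, 1.14 m, 0.976 m; V_A = Σ kqᵢ/rᵢ = -482 V.
At B: distances to the source charges are 1.11 m, 0.168 m, 1.94 m; V_B = Σ kqᵢ/rᵢ = 206 V.
ΔV = V_B − V_A = 689 V.
W_field = −qΔV = −(-2.69×10⁻⁹ C)(689 V) = 1.85×10⁻⁶ J.

1.85×10⁻⁶ J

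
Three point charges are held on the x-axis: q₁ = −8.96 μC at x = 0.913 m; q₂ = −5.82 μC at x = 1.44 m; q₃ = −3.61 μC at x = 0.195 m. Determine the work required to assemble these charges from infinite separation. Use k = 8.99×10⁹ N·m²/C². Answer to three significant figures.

The assembly work is the sum of pairwise potential energies, U = Σ_{i<j} kqᵢqⱼ/rᵢⱼ.
Pair separations: r₁₂ = 0.527 m, r₁₃ = 0.718 m, r₂₃ = 1.24 m.
U = (0.890) + (0.405) + (0.152) = 1.45 J.

1.45 J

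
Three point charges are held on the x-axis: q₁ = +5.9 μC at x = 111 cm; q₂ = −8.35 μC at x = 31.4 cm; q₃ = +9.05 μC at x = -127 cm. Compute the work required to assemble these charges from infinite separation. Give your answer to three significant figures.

The work to assemble the configuration equals its total potential energy, U = Σ kqᵢqⱼ/rᵢⱼ over all pairs.
Pair separations: r₁₂ = 0.796 m, r₁₃ = 2.38 m, r₂₃ = 1.58 m.
U = (-0.556) + (0.202) + (-0.429) = -0.784 J.

-0.784 J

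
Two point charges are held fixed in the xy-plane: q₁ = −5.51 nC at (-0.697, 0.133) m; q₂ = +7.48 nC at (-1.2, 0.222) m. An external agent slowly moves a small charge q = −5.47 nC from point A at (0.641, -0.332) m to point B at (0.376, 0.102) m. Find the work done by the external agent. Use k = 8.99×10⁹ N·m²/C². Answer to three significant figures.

1.97×10⁻⁸ J

For quasistatic motion the external work equals the change in potential energy: W_ext = qΔV = q(V_B − V_A).
At A: distances to the source charges are 1.42 m, 1.92 m; V_A = Σ kqᵢ/rᵢ = 7.14×10⁻³ V.
At B: distances to the source charges are 1.07 m, 1.58 m; V_B = Σ kqᵢ/rᵢ = -3.60 V.
ΔV = V_B − V_A = -3.61 V.
W_ext = qΔV = (-5.47×10⁻⁹ C)(-3.61 V) = 1.97×10⁻⁸ J.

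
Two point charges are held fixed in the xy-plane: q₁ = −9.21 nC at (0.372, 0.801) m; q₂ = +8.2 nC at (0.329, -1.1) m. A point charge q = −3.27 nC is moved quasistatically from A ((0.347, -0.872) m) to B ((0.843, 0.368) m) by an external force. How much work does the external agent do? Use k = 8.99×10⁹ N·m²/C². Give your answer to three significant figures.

For quasistatic motion the external work equals the change in potential energy: W_ext = qΔV = q(V_B − V_A).
At A: distances to the source charges are 1.67 m, 0.229 m; V_A = Σ kqᵢ/rᵢ = 273 V.
At B: distances to the source charges are 0.640 m, 1.56 m; V_B = Σ kqᵢ/rᵢ = -82.0 V.
ΔV = V_B − V_A = -355 V.
W_ext = qΔV = (-3.27×10⁻⁹ C)(-355 V) = 1.16×10⁻⁶ J.

1.16×10⁻⁶ J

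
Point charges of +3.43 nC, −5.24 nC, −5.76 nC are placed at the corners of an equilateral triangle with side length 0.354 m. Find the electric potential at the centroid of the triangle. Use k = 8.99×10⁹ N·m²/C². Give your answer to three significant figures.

-333 V

The total potential is the scalar sum of each charge's contribution, V = Σ kqᵢ/rᵢ.
The distance from each vertex to the centroid is a/√3 = 0.204 m.
V = k[(3.43×10⁻⁹)/(0.204) + (-5.24×10⁻⁹)/(0.204) + (-5.76×10⁻⁹)/(0.204)] = -333 V.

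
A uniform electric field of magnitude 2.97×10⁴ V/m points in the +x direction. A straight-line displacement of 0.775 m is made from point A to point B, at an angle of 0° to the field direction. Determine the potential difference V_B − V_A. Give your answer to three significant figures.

-2.30×10⁴ V

Only the component of displacement along E changes the potential: ΔV = −E·d·cosθ.
ΔV = −(2.97×10⁴ V/m)(0.775 m)cos0° = -2.30×10⁴ V.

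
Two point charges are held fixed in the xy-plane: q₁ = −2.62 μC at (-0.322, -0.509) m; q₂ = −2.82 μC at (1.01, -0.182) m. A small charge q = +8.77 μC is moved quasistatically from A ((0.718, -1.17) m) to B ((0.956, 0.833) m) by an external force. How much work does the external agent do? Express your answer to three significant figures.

0.0532 J

For quasistatic motion the external work equals the change in potential energy: W_ext = qΔV = q(V_B − V_A).
At A: distances to the source charges are 1.23 m, 1.03 m; V_A = Σ kqᵢ/rᵢ = -4.37×10⁴ V.
At B: distances to the source charges are 1.85 m, 1.02 m; V_B = Σ kqᵢ/rᵢ = -3.77×10⁴ V.
ΔV = V_B − V_A = 6070 V.
W_ext = qΔV = (8.77×10⁻⁶ C)(6070 V) = 0.0532 J.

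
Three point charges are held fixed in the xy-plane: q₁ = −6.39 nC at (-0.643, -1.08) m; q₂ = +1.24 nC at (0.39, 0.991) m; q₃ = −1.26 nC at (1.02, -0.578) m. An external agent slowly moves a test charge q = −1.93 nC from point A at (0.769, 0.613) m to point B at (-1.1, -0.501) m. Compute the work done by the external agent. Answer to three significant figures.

For quasistatic motion the external work equals the change in potential energy: W_ext = qΔV = q(V_B − V_A).
At A: distances to the source charges are 2.20 m, 0.535 m, 1.22 m; V_A = Σ kqᵢ/rᵢ = -14.5 V.
At B: distances to the source charges are 0.738 m, 2.11 m, 2.12 m; V_B = Σ kqᵢ/rᵢ = -77.9 V.
ΔV = V_B − V_A = -63.4 V.
W_ext = qΔV = (-1.93×10⁻⁹ C)(-63.4 V) = 1.22×10⁻⁷ J.

1.22×10⁻⁷ J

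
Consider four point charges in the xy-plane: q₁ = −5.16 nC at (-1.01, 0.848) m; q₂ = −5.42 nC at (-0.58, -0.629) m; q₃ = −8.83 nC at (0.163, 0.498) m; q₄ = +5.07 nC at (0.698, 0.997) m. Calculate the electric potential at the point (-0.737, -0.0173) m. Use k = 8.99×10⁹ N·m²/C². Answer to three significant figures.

Electric potential is a scalar, so the contributions from each charge add algebraically: V = Σ kqᵢ/rᵢ.
Distances from the field point to each charge: r₁ = 0.907 m, r₂ = 0.632 m, r₃ = 1.04 m, r₄ = 1.76 m.
V = k[(-5.16×10⁻⁹)/(0.907) + (-5.42×10⁻⁹)/(0.632) + (-8.83×10⁻⁹)/(1.04) + (5.07×10⁻⁹)/(1.76)] = -179 V.

-179 V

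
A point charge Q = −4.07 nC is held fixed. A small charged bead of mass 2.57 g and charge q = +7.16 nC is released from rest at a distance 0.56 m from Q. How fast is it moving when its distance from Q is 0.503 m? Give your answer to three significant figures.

Only the electrostatic force acts, so mechanical energy is conserved: ½mv² = U₁ − U₂ = kQq(1/r₁ − 1/r₂).
U₁ − U₂ = (8.99×10⁹ N·m²/C²)(-4.07×10⁻⁹ C)(7.16×10⁻⁹ C)(1/0.560 − 1/0.503) = 5.30×10⁻⁸ J.
v = √(2·5.30×10⁻⁸/2.57×10⁻³) = 6.42×10⁻³ m/s.

6.42×10⁻³ m/s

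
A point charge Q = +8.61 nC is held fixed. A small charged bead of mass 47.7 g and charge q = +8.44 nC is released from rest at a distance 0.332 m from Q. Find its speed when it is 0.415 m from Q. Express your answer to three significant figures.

Only the electrostatic force acts, so mechanical energy is conserved: ½mv² = U₁ − U₂ = kQq(1/r₁ − 1/r₂).
U₁ − U₂ = (8.99×10⁹ N·m²/C²)(8.61×10⁻⁹ C)(8.44×10⁻⁹ C)(1/0.332 − 1/0.415) = 3.94×10⁻⁷ J.
v = √(2·3.94×10⁻⁷/0.0477) = 4.06×10⁻³ m/s.

4.06×10⁻³ m/s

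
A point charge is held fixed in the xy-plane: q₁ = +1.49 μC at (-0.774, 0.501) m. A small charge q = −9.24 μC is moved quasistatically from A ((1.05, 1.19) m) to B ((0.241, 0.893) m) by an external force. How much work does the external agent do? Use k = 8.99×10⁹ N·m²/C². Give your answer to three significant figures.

-0.0503 J

For quasistatic motion the external work equals the change in potential energy: W_ext = qΔV = q(V_B − V_A).
At A: distance to the source charge is 1.95 m; V_A = kq₁/r = 6870 V.
At B: distance to the source charge is 1.09 m; V_B = kq₁/r = 1.23×10⁴ V.
ΔV = V_B − V_A = 5440 V.
W_ext = qΔV = (-9.24×10⁻⁶ C)(5440 V) = -0.0503 J.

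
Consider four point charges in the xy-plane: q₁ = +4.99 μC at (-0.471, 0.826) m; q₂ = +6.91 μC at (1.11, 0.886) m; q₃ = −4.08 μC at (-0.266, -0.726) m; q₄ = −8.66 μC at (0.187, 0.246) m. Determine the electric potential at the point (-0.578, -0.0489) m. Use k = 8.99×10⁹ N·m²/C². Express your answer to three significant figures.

Electric potential is a scalar, so the contributions from each charge add algebraically: V = Σ kqᵢ/rᵢ.
Distances from the field point to each charge: r₁ = 0.881 m, r₂ = 1.93 m, r₃ = 0.746 m, r₄ = 0.820 m.
V = k[(4.99×10⁻⁶)/(0.881) + (6.91×10⁻⁶)/(1.93) + (-4.08×10⁻⁶)/(0.746) + (-8.66×10⁻⁶)/(0.820)] = -6.11×10⁴ V.

-6.11×10⁴ V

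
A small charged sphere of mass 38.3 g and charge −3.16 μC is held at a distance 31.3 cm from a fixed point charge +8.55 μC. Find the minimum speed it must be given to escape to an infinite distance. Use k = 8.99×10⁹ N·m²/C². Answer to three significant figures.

6.37 m/s

To just escape, total mechanical energy must reach zero at infinity: ½mv²_min + U = 0, so ½mv²_min = −U = |kQq|/r.
|U| = |kQq|/r = (8.99×10⁹ N·m²/C²)(8.55×10⁻⁶)(3.16×10⁻⁶)/(0.313) = 0.776 J.
v_min = √(2|U|/m) = √(2·0.776/0.0383) = 6.37 m/s.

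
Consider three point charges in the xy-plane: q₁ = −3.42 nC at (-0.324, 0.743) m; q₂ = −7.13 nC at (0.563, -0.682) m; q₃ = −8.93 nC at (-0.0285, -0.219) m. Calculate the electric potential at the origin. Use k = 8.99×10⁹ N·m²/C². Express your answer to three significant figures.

Electric potential is a scalar, so the contributions from each charge add algebraically: V = Σ kqᵢ/rᵢ.
Distances from the field point to each charge: r₁ = 0.811 m, r₂ = 0.884 m, r₃ = 0.221 m.
V = k[(-3.42×10⁻⁹)/(0.811) + (-7.13×10⁻⁹)/(0.884) + (-8.93×10⁻⁹)/(0.221)] = -474 V.

-474 V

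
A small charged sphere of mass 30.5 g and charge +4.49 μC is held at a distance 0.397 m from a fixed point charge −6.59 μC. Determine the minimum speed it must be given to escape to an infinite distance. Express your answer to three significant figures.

To just escape, total mechanical energy must reach zero at infinity: ½mv²_min + U = 0, so ½mv²_min = −U = |kQq|/r.
|U| = |kQq|/r = (8.99×10⁹ N·m²/C²)(6.59×10⁻⁶)(4.49×10⁻⁶)/(0.397) = 0.670 J.
v_min = √(2|U|/m) = √(2·0.670/0.0305) = 6.63 m/s.

6.63 m/s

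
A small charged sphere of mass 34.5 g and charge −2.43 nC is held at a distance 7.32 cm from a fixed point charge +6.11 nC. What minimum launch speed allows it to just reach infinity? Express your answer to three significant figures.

0.0103 m/s

To just escape, total mechanical energy must reach zero at infinity: ½mv²_min + U = 0, so ½mv²_min = −U = |kQq|/r.
|U| = |kQq|/r = (8.99×10⁹ N·m²/C²)(6.11×10⁻⁹)(2.43×10⁻⁹)/(0.0732) = 1.82×10⁻⁶ J.
v_min = √(2|U|/m) = √(2·1.82×10⁻⁶/0.0345) = 0.0103 m/s.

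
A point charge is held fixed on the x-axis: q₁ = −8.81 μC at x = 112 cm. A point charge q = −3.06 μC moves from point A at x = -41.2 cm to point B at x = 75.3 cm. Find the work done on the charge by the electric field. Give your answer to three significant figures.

The work done by the electric force is W_field = −ΔU = −q(V_B − V_A) = q(V_A − V_B).
At A: distance to the source charge is 1.53 m; V_A = kq₁/r = -5.17×10⁴ V.
At B: distance to the source charge is 0.367 m; V_B = kq₁/r = -2.16×10⁵ V.
ΔV = V_B − V_A = -1.64×10⁵ V.
W_field = −qΔV = −(-3.06×10⁻⁶ C)(-1.64×10⁵ V) = -0.502 J.

-0.502 J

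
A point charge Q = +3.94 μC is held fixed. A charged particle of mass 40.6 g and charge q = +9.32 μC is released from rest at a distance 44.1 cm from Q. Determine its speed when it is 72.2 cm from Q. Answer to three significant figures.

Only the electrostatic force acts, so mechanical energy is conserved: ½mv² = U₁ − U₂ = kQq(1/r₁ − 1/r₂).
U₁ − U₂ = (8.99×10⁹ N·m²/C²)(3.94×10⁻⁶ C)(9.32×10⁻⁶ C)(1/0.441 − 1/0.722) = 0.291 J.
v = √(2·0.291/0.0406) = 3.79 m/s.

3.79 m/s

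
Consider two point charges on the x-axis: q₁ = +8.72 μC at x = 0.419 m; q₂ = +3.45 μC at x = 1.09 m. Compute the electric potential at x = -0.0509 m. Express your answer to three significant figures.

1.94×10⁵ V

Electric potential is a scalar, so the contributions from each charge add algebraically: V = Σ kqᵢ/rᵢ.
Distances from the field point to each charge: r₁ = 0.470 m, r₂ = 1.14 m.
V = k[(8.72×10⁻⁶)/(0.470) + (3.45×10⁻⁶)/(1.14)] = 1.94×10⁵ V.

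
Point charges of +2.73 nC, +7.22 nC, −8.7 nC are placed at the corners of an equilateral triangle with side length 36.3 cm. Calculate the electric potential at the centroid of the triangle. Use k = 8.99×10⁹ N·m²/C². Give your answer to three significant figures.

53.6 V

Electric potential is a scalar, so the contributions from each charge add algebraically: V = Σ kqᵢ/rᵢ.
The distance from each vertex to the centroid is a/√3 = 0.210 m.
V = k[(2.73×10⁻⁹)/(0.210) + (7.22×10⁻⁹)/(0.210) + (-8.70×10⁻⁹)/(0.210)] = 53.6 V.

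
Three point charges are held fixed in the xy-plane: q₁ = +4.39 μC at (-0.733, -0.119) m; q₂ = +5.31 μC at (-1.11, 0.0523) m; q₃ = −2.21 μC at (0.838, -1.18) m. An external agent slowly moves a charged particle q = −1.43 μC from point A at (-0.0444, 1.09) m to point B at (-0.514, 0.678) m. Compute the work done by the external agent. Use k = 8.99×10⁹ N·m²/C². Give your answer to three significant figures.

-0.0601 J

For quasistatic motion the external work equals the change in potential energy: W_ext = qΔV = q(V_B − V_A).
At A: distances to the source charges are 1.39 m, 1.49 m, 2.44 m; V_A = Σ kqᵢ/rᵢ = 5.23×10⁴ V.
At B: distances to the source charges are 0.827 m, 0.864 m, 2.30 m; V_B = Σ kqᵢ/rᵢ = 9.43×10⁴ V.
ΔV = V_B − V_A = 4.20×10⁴ V.
W_ext = qΔV = (-1.43×10⁻⁶ C)(4.20×10⁴ V) = -0.0601 J.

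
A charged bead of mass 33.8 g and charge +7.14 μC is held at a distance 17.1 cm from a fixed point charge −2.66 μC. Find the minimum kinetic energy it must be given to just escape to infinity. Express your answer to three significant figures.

0.998 J

To just escape, total mechanical energy must reach zero at infinity: ½mv²_min + U = 0, so ½mv²_min = −U = |kQq|/r.
|U| = |kQq|/r = (8.99×10⁹ N·m²/C²)(2.66×10⁻⁶)(7.14×10⁻⁶)/(0.171) = 0.998 J.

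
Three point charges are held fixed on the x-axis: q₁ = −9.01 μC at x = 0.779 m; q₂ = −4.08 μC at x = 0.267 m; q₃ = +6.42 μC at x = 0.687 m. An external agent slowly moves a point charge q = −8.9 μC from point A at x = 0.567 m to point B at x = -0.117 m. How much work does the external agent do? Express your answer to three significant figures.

0.808 J

For quasistatic motion the external work equals the change in potential energy: W_ext = qΔV = q(V_B − V_A).
At A: distances to the source charges are 0.212 m, 0.300 m, 0.120 m; V_A = Σ kqᵢ/rᵢ = -2.34×10⁴ V.
At B: distances to the source charges are 0.896 m, 0.384 m, 0.804 m; V_B = Σ kqᵢ/rᵢ = -1.14×10⁵ V.
ΔV = V_B − V_A = -9.08×10⁴ V.
W_ext = qΔV = (-8.90×10⁻⁶ C)(-9.08×10⁴ V) = 0.808 J.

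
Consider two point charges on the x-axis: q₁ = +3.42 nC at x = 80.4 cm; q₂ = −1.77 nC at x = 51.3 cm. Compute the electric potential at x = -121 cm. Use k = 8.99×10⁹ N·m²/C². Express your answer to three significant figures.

Electric potential is a scalar, so the contributions from each charge add algebraically: V = Σ kqᵢ/rᵢ.
Distances from the field point to each charge: r₁ = 2.01 m, r₂ = 1.72 m.
V = k[(3.42×10⁻⁹)/(2.01) + (-1.77×10⁻⁹)/(1.72)] = 6.03 V.

6.03 V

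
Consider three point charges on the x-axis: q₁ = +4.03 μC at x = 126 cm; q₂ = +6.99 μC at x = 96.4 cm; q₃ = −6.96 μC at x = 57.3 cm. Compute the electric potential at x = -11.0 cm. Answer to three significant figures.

The total potential is the scalar sum of each charge's contribution, V = Σ kqᵢ/rᵢ.
Distances from the field point to each charge: r₁ = 1.37 m, r₂ = 1.07 m, r₃ = 0.683 m.
V = k[(4.03×10⁻⁶)/(1.37) + (6.99×10⁻⁶)/(1.07) + (-6.96×10⁻⁶)/(0.683)] = -6660 V.

-6660 V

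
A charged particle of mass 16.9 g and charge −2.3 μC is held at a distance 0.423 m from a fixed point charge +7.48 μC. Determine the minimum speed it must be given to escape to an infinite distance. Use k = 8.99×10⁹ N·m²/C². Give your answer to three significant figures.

To just escape, total mechanical energy must reach zero at infinity: ½mv²_min + U = 0, so ½mv²_min = −U = |kQq|/r.
|U| = |kQq|/r = (8.99×10⁹ N·m²/C²)(7.48×10⁻⁶)(2.30×10⁻⁶)/(0.423) = 0.366 J.
v_min = √(2|U|/m) = √(2·0.366/0.0169) = 6.58 m/s.

6.58 m/s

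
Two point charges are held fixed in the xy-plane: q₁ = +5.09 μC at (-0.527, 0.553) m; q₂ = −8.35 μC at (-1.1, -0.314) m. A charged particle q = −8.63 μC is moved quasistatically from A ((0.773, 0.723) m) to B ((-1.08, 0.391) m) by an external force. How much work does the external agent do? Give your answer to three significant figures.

For quasistatic motion the external work equals the change in potential energy: W_ext = qΔV = q(V_B − V_A).
At A: distances to the source charges are 1.31 m, 2.14 m; V_A = Σ kqᵢ/rᵢ = -161 V.
At B: distances to the source charges are 0.576 m, 0.705 m; V_B = Σ kqᵢ/rᵢ = -2.70×10⁴ V.
ΔV = V_B − V_A = -2.69×10⁴ V.
W_ext = qΔV = (-8.63×10⁻⁶ C)(-2.69×10⁴ V) = 0.232 J.

0.232 J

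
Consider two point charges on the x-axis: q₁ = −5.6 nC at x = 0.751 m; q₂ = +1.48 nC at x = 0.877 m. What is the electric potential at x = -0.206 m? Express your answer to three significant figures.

Electric potential is a scalar, so the contributions from each charge add algebraically: V = Σ kqᵢ/rᵢ.
Distances from the field point to each charge: r₁ = 0.957 m, r₂ = 1.08 m.
V = k[(-5.60×10⁻⁹)/(0.957) + (1.48×10⁻⁹)/(1.08)] = -40.3 V.

-40.3 V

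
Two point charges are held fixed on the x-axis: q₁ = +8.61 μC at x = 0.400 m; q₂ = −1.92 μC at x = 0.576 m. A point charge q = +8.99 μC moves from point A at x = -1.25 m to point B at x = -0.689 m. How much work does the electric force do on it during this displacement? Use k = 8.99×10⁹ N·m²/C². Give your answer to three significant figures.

-0.180 J

The work done by the electric force is W_field = −ΔU = −q(V_B − V_A) = q(V_A − V_B).
At A: distances to the source charges are 1.65 m, 1.83 m; V_A = Σ kqᵢ/rᵢ = 3.75×10⁴ V.
At B: distances to the source charges are 1.09 m, 1.26 m; V_B = Σ kqᵢ/rᵢ = 5.74×10⁴ V.
ΔV = V_B − V_A = 2.00×10⁴ V.
W_field = −qΔV = −(8.99×10⁻⁶ C)(2.00×10⁴ V) = -0.180 J.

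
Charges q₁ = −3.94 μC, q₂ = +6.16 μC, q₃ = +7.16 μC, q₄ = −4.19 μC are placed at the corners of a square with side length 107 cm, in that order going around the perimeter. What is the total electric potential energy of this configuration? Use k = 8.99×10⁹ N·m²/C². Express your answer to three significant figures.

The work to assemble the configuration equals its total potential energy, U = Σ kqᵢqⱼ/rᵢⱼ over all pairs.
The four side pairs have separation 1.07 m and the two diagonal pairs 1.51 m.
Summing all 6 pair terms gives U = -0.268 J.

-0.268 J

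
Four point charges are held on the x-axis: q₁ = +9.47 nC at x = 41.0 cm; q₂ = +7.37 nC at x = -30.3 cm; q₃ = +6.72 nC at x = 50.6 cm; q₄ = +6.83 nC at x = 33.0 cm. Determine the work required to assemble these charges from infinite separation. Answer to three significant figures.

1.77×10⁻⁵ J

The assembly work is the sum of pairwise potential energies, U = Σ_{i<j} kqᵢqⱼ/rᵢⱼ.
Pair separations: r₁₂ = 0.713 m, r₁₃ = 0.0960 m, r₁₄ = 0.0800 m, r₂₃ = 0.809 m, r₂₄ = 0.633 m, r₃₄ = 0.176 m.
Summing all 6 pair terms gives U = 1.77×10⁻⁵ J.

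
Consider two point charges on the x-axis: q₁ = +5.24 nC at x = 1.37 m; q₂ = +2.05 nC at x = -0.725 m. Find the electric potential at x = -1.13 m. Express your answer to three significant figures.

Electric potential is a scalar, so the contributions from each charge add algebraically: V = Σ kqᵢ/rᵢ.
Distances from the field point to each charge: r₁ = 2.50 m, r₂ = 0.405 m.
V = k[(5.24×10⁻⁹)/(2.50) + (2.05×10⁻⁹)/(0.405)] = 64.3 V.

64.3 V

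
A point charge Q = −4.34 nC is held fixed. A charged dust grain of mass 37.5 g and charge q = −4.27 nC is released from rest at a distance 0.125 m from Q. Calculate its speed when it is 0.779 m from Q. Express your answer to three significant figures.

7.73×10⁻³ m/s

Only the electrostatic force acts, so mechanical energy is conserved: ½mv² = U₁ − U₂ = kQq(1/r₁ − 1/r₂).
U₁ − U₂ = (8.99×10⁹ N·m²/C²)(-4.34×10⁻⁹ C)(-4.27×10⁻⁹ C)(1/0.125 − 1/0.779) = 1.12×10⁻⁶ J.
v = √(2·1.12×10⁻⁶/0.0375) = 7.73×10⁻³ m/s.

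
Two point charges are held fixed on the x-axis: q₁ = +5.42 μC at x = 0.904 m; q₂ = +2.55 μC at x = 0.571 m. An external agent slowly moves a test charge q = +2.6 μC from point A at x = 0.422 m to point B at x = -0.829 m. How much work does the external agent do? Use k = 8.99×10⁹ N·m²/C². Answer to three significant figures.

-0.547 J

For quasistatic motion the external work equals the change in potential energy: W_ext = qΔV = q(V_B − V_A).
At A: distances to the source charges are 0.482 m, 0.149 m; V_A = Σ kqᵢ/rᵢ = 2.55×10⁵ V.
At B: distances to the source charges are 1.73 m, 1.40 m; V_B = Σ kqᵢ/rᵢ = 4.45×10⁴ V.
ΔV = V_B − V_A = -2.10×10⁵ V.
W_ext = qΔV = (2.60×10⁻⁶ C)(-2.10×10⁵ V) = -0.547 J.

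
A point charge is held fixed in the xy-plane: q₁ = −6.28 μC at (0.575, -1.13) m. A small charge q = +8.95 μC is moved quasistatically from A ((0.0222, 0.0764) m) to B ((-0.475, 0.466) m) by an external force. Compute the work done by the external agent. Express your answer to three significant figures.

For quasistatic motion the external work equals the change in potential energy: W_ext = qΔV = q(V_B − V_A).
At A: distance to the source charge is 1.33 m; V_A = kq₁/r = -4.25×10⁴ V.
At B: distance to the source charge is 1.91 m; V_B = kq₁/r = -2.96×10⁴ V.
ΔV = V_B − V_A = 1.30×10⁴ V.
W_ext = qΔV = (8.95×10⁻⁶ C)(1.30×10⁴ V) = 0.116 J.

0.116 J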